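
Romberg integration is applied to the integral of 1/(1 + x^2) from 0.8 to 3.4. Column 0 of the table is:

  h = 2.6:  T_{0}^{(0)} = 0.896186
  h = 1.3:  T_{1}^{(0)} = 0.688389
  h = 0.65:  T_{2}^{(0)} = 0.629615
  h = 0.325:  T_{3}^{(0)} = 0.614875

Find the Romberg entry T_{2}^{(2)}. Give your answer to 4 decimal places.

0.6094

Richardson extrapolation on the trapezoidal column (denominator 4−1=3):
T_{1}^{(1)} = (4·0.688389 − 0.896186) / 3 = 0.619123
T_{2}^{(1)} = 0.629615 + (0.629615 − 0.688389)/3 = 0.610024
T_{2}^{(2)} = 0.610024 + (0.610024 − 0.619123)/15 = 0.609417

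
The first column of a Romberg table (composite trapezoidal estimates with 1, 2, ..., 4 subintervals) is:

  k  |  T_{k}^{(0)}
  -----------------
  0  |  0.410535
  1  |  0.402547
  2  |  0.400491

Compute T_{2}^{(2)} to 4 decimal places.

Richardson extrapolation on the trapezoidal column (denominator 4−1=3):
T_{1}^{(1)} = 0.402547 + (0.402547 − 0.410535)/3 = 0.399884
T_{2}^{(1)} = 0.400491 + (0.400491 − 0.402547)/3 = 0.399806
T_{2}^{(2)} = 0.399806 + (0.399806 − 0.399884)/15 = 0.399801

0.3998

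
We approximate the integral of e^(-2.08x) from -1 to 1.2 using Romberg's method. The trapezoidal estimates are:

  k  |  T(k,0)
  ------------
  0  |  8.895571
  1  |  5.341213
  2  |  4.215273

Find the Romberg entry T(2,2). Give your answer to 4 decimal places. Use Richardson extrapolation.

Richardson extrapolation on the trapezoidal column (denominator 4−1=3):
T(1,1) = 5.341213 + (5.341213 − 8.895571)/3 = 4.156427
T(2,1) = 4.215273 + (4.215273 − 5.341213)/3 = 3.839960
T(2,2) = 3.839960 + (3.839960 − 4.156427)/15 = 3.818862

3.8189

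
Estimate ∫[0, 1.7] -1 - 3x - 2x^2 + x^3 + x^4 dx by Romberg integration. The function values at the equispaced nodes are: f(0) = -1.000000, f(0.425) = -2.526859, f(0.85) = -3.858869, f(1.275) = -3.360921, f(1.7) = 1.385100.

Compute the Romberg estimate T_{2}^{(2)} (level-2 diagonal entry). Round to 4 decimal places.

-4.3826

T_{0}^{(0)} (trapezoid, 1 panel, h=1.7000): 0.327335
T_{1}^{(0)} (trapezoid, 2 panels, h=0.8500): -3.116371
T_{2}^{(0)} (trapezoid, 4 panels, h=0.4250): -4.060492
T_{1}^{(1)} = -3.116371 + (-3.116371 − 0.327335)/3 = -4.264273
T_{2}^{(1)} = -4.060492 + (-4.060492 − (-3.116371))/3 = -4.375199
T_{2}^{(2)} = -4.375199 + (-4.375199 − (-4.264273))/15 = -4.382594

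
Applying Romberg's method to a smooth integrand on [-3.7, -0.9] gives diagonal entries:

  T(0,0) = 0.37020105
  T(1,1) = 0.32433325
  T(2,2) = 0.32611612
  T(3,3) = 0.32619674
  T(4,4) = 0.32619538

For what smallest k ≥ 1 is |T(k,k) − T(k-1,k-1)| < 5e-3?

k = 2

|T(1,1) − T(0,0)| = 0.04586780 ≥ 5e-3
|T(2,2) − T(1,1)| = 0.00178287 < 5e-3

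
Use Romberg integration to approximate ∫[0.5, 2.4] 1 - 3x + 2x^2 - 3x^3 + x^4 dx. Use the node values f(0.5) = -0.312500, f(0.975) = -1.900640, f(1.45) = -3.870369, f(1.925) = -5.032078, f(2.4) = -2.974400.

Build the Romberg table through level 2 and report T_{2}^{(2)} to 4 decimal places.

-6.1497

T_{0}^{(0)} (trapezoid, 1 panel, h=1.9000): -3.122555
T_{1}^{(0)} (trapezoid, 2 panels, h=0.9500): -5.238128
T_{2}^{(0)} (trapezoid, 4 panels, h=0.4750): -5.912105
T_{1}^{(1)} = -5.238128 + (-5.238128 − (-3.122555))/3 = -5.943319
T_{2}^{(1)} = -5.912105 + (-5.912105 − (-5.238128))/3 = -6.136764
T_{2}^{(2)} = -6.136764 + (-6.136764 − (-5.943319))/15 = -6.149660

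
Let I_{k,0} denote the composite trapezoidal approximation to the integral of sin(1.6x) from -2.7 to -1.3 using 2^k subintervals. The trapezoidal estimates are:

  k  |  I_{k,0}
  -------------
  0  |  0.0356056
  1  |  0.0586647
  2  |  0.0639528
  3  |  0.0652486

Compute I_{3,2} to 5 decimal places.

I_{2,1} = (4·0.0639528 − 0.0586647) / 3 = 0.0657155
I_{3,1} = (4·0.0652486 − 0.0639528) / 3 = 0.0656805
I_{3,2} = 0.0656805 + (0.0656805 − 0.0657155)/15 = 0.0656782

0.06568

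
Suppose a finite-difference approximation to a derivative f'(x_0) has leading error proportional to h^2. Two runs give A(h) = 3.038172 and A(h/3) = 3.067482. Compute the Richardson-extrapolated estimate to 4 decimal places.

3.0711

Extrapolated value = (9·A(h/3) − A(h)) / (9 − 1)
= (9·3.067482 − 3.038172) / 8
= 24.569166 / 8 = 3.071146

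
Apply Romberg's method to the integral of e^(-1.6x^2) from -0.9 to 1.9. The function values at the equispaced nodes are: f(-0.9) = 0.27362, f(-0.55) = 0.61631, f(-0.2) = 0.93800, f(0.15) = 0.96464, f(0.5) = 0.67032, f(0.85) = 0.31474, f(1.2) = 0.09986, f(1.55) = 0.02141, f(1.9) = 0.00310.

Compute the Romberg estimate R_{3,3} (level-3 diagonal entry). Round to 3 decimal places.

R_{0,0} (trapezoid, 1 panel, h=2.8000): 0.38741
R_{1,0} (trapezoid, 2 panels, h=1.4000): 1.13215
R_{2,0} (trapezoid, 4 panels, h=0.7000): 1.29258
R_{3,0} (trapezoid, 8 panels, h=0.3500): 1.31727
R_{1,1} = 1.13215 + (1.13215 − 0.38741)/3 = 1.38040
R_{2,1} = 1.29258 + (1.29258 − 1.13215)/3 = 1.34606
R_{3,1} = 1.31727 + (1.31727 − 1.29258)/3 = 1.32550
R_{2,2} = 1.34606 + (1.34606 − 1.38040)/15 = 1.34377
R_{3,2} = 1.32550 + (1.32550 − 1.34606)/15 = 1.32413
R_{3,3} = 1.32413 + (1.32413 − 1.34377)/63 = 1.32382

1.324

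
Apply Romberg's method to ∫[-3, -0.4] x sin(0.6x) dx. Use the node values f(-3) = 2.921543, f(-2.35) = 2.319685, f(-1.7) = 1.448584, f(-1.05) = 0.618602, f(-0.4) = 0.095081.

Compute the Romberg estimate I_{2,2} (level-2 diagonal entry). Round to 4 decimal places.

I_{0,0} (trapezoid, 1 panel, h=2.6000): 3.921611
I_{1,0} (trapezoid, 2 panels, h=1.3000): 3.843965
I_{2,0} (trapezoid, 4 panels, h=0.6500): 3.831869
I_{1,1} = 3.843965 + (3.843965 − 3.921611)/3 = 3.818083
I_{2,1} = 3.831869 + (3.831869 − 3.843965)/3 = 3.827837
I_{2,2} = 3.827837 + (3.827837 − 3.818083)/15 = 3.828487

3.8285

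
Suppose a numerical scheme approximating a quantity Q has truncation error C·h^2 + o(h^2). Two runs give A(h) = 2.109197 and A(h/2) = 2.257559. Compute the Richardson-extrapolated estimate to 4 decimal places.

The leading error scales as h^2; refining by a factor of 2 reduces it by 2^2 = 4.
Extrapolated value = (4·A(h/2) − A(h)) / (4 − 1)
= (4·2.257559 − 2.109197) / 3
= 6.921039 / 3 = 2.307013

2.3070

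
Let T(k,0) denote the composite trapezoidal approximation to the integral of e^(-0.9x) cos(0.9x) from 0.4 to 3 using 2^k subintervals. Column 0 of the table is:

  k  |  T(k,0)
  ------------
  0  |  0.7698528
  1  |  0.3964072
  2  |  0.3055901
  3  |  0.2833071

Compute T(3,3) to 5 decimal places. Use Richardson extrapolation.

0.27592

T(1,1) = (4·0.3964072 − 0.7698528) / 3 = 0.2719253
T(2,1) = (4·0.3055901 − 0.3964072) / 3 = 0.2753177
T(3,1) = (4·0.2833071 − 0.3055901) / 3 = 0.2758794
T(2,2) = (16·0.2753177 − 0.2719253) / 15 = 0.2755439
T(3,2) = (16·0.2758794 − 0.2753177) / 15 = 0.2759168
T(3,3) = 0.2759168 + (0.2759168 − 0.2755439)/63 = 0.2759227
(Column j=1 coincides with Simpson's rule on the same nodes.)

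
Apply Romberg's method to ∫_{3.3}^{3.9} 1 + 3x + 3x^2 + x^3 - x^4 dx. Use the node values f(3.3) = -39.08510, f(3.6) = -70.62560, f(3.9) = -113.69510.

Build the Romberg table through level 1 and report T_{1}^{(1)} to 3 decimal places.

-43.528

T_{0}^{(0)} (trapezoid, 1 panel, h=0.6000): -45.83406
T_{1}^{(0)} (trapezoid, 2 panels, h=0.3000): -44.10471
T_{1}^{(1)} = -44.10471 + (-44.10471 − (-45.83406))/3 = -43.52826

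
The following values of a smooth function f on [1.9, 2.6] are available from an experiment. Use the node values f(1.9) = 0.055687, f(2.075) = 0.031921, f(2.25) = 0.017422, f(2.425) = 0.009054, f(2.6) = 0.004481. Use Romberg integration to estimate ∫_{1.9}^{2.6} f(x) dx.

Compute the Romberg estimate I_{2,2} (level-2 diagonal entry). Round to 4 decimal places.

I_{0,0} (trapezoid, 1 panel, h=0.7000): 0.021059
I_{1,0} (trapezoid, 2 panels, h=0.3500): 0.016627
I_{2,0} (trapezoid, 4 panels, h=0.1750): 0.015484
I_{1,1} = 0.016627 + (0.016627 − 0.021059)/3 = 0.015150
I_{2,1} = 0.015484 + (0.015484 − 0.016627)/3 = 0.015103
I_{2,2} = 0.015103 + (0.015103 − 0.015150)/15 = 0.015100

0.0151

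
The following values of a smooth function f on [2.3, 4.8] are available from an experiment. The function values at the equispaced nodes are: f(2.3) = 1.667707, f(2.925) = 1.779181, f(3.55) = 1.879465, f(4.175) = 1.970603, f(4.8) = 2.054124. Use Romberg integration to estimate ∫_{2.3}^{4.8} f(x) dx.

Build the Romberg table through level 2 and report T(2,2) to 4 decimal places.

4.6833

T(0,0) (trapezoid, 1 panel, h=2.5000): 4.652289
T(1,0) (trapezoid, 2 panels, h=1.2500): 4.675476
T(2,0) (trapezoid, 4 panels, h=0.6250): 4.681353
T(1,1) = 4.675476 + (4.675476 − 4.652289)/3 = 4.683205
T(2,1) = 4.681353 + (4.681353 − 4.675476)/3 = 4.683312
T(2,2) = 4.683312 + (4.683312 − 4.683205)/15 = 4.683319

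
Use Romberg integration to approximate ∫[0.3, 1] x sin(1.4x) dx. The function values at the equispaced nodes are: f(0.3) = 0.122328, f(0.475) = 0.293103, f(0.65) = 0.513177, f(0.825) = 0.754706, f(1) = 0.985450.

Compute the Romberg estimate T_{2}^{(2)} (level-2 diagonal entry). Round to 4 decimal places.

0.3690

T_{0}^{(0)} (trapezoid, 1 panel, h=0.7000): 0.387722
T_{1}^{(0)} (trapezoid, 2 panels, h=0.3500): 0.373473
T_{2}^{(0)} (trapezoid, 4 panels, h=0.1750): 0.370103
T_{1}^{(1)} = 0.373473 + (0.373473 − 0.387722)/3 = 0.368723
T_{2}^{(1)} = 0.370103 + (0.370103 − 0.373473)/3 = 0.368980
T_{2}^{(2)} = 0.368980 + (0.368980 − 0.368723)/15 = 0.368997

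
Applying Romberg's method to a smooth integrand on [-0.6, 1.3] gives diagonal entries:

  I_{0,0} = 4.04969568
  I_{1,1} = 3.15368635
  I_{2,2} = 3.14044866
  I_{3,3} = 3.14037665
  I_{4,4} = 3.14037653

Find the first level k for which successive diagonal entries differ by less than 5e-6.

|I_{1,1} − I_{0,0}| = 0.89600933 ≥ 5e-6
|I_{2,2} − I_{1,1}| = 0.01323769 ≥ 5e-6
|I_{3,3} − I_{2,2}| = 0.00007201 ≥ 5e-6
|I_{4,4} − I_{3,3}| = 0.00000012 < 5e-6

k = 4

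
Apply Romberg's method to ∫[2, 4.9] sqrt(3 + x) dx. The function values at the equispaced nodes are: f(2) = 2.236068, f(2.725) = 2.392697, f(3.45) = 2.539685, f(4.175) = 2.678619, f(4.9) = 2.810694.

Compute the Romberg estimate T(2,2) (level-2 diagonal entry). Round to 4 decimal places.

T(0,0) (trapezoid, 1 panel, h=2.9000): 7.317805
T(1,0) (trapezoid, 2 panels, h=1.4500): 7.341446
T(2,0) (trapezoid, 4 panels, h=0.7250): 7.347427
T(1,1) = 7.341446 + (7.341446 − 7.317805)/3 = 7.349326
T(2,1) = 7.347427 + (7.347427 − 7.341446)/3 = 7.349421
T(2,2) = 7.349421 + (7.349421 − 7.349326)/15 = 7.349427

7.3494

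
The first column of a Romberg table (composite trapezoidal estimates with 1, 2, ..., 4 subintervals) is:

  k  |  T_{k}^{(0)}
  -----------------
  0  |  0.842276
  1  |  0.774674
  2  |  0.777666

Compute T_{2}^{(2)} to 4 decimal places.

0.7804

Richardson extrapolation on the trapezoidal column (denominator 4−1=3):
T_{1}^{(1)} = (4·0.774674 − 0.842276) / 3 = 0.752140
T_{2}^{(1)} = (4·0.777666 − 0.774674) / 3 = 0.778663
T_{2}^{(2)} = (16·0.778663 − 0.752140) / 15 = 0.780431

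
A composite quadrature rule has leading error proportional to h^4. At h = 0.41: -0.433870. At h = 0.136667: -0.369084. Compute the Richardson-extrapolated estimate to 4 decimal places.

-0.3683

The leading error scales as h^4; refining by a factor of 3 reduces it by 3^4 = 81.
Extrapolated value = (81·A(h/3) − A(h)) / (81 − 1)
= (81·(-0.369084) − (-0.433870)) / 80
= -29.461934 / 80 = -0.368274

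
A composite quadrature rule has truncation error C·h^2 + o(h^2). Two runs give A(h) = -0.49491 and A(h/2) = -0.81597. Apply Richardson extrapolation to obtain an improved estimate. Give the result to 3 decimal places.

The leading error scales as h^2; refining by a factor of 2 reduces it by 2^2 = 4.
Extrapolated value = (4·A(h/2) − A(h)) / (4 − 1)
= (4·(-0.81597) − (-0.49491)) / 3
= -2.76897 / 3 = -0.92299

-0.923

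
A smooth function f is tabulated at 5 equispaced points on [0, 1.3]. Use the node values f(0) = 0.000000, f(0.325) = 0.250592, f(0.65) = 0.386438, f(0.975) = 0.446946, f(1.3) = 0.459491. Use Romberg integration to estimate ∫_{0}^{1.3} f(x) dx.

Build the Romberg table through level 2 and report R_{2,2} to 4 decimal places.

0.4359

R_{0,0} (trapezoid, 1 panel, h=1.3000): 0.298669
R_{1,0} (trapezoid, 2 panels, h=0.6500): 0.400519
R_{2,0} (trapezoid, 4 panels, h=0.3250): 0.426959
R_{1,1} = 0.400519 + (0.400519 − 0.298669)/3 = 0.434469
R_{2,1} = 0.426959 + (0.426959 − 0.400519)/3 = 0.435772
R_{2,2} = 0.435772 + (0.435772 − 0.434469)/15 = 0.435859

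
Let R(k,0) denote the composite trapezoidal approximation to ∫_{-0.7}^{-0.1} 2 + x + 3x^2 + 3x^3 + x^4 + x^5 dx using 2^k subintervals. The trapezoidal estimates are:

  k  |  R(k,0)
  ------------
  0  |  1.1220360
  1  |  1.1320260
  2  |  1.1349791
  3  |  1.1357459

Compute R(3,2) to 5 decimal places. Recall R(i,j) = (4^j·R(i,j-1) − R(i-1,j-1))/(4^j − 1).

Richardson extrapolation on the trapezoidal column (denominator 4−1=3):
R(2,1) = (4·1.1349791 − 1.1320260) / 3 = 1.1359635
R(3,1) = 1.1357459 + (1.1357459 − 1.1349791)/3 = 1.1360015
R(3,2) = (16·1.1360015 − 1.1359635) / 15 = 1.1360040
(Column j=1 coincides with Simpson's rule on the same nodes.)

1.13600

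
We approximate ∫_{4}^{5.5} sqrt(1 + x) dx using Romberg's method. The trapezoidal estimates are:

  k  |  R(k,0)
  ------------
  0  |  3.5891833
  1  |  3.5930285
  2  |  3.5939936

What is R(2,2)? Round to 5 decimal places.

R(1,1) = (4·3.5930285 − 3.5891833) / 3 = 3.5943102
R(2,1) = 3.5939936 + (3.5939936 − 3.5930285)/3 = 3.5943153
R(2,2) = 3.5943153 + (3.5943153 − 3.5943102)/15 = 3.5943156

3.59432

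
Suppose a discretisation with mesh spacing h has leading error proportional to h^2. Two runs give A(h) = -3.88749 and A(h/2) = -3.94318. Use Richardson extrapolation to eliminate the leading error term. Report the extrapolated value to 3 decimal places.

Extrapolated value = (4·A(h/2) − A(h)) / (4 − 1)
= (4·(-3.94318) − (-3.88749)) / 3
= -11.88523 / 3 = -3.96174

-3.962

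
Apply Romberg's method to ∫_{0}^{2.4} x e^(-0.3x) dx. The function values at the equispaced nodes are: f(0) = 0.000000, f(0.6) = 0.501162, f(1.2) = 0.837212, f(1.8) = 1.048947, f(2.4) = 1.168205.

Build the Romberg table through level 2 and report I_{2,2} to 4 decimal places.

I_{0,0} (trapezoid, 1 panel, h=2.4000): 1.401846
I_{1,0} (trapezoid, 2 panels, h=1.2000): 1.705577
I_{2,0} (trapezoid, 4 panels, h=0.6000): 1.782854
I_{1,1} = 1.705577 + (1.705577 − 1.401846)/3 = 1.806821
I_{2,1} = 1.782854 + (1.782854 − 1.705577)/3 = 1.808613
I_{2,2} = 1.808613 + (1.808613 − 1.806821)/15 = 1.808732

1.8087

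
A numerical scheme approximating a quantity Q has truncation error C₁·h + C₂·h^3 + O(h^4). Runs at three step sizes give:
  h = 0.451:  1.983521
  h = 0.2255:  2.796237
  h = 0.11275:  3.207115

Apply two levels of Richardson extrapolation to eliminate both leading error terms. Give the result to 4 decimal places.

First eliminate the h term (factor 2^1 = 2):
  B₁ = (2·2.796237 − 1.983521)/1 = 3.608953
  B₂ = (2·3.207115 − 2.796237)/1 = 3.617993
Then eliminate the h^3 term (factor 2^3 = 8):
  (8·3.617993 − 3.608953)/7 = 3.619284

3.6193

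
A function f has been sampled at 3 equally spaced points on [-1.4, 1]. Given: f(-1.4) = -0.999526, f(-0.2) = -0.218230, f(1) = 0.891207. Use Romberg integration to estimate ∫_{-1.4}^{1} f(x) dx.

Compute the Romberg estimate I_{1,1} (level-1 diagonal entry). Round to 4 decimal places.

-0.3925

I_{0,0} (trapezoid, 1 panel, h=2.4000): -0.129983
I_{1,0} (trapezoid, 2 panels, h=1.2000): -0.326867
I_{1,1} = -0.326867 + (-0.326867 − (-0.129983))/3 = -0.392495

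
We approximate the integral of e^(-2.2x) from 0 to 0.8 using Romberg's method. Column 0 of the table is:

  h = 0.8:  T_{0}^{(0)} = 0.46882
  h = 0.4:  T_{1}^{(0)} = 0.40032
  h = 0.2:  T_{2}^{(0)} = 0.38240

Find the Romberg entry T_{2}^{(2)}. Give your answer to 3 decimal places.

0.376

Richardson extrapolation on the trapezoidal column (denominator 4−1=3):
T_{1}^{(1)} = 0.40032 + (0.40032 − 0.46882)/3 = 0.37749
T_{2}^{(1)} = 0.38240 + (0.38240 − 0.40032)/3 = 0.37643
T_{2}^{(2)} = 0.37643 + (0.37643 − 0.37749)/15 = 0.37636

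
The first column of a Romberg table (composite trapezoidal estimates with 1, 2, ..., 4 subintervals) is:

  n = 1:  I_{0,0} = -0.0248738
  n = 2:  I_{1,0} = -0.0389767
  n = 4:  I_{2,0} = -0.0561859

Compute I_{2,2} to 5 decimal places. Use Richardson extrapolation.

Richardson extrapolation on the trapezoidal column (denominator 4−1=3):
I_{1,1} = -0.0389767 + (-0.0389767 − (-0.0248738))/3 = -0.0436777
I_{2,1} = (4·(-0.0561859) − (-0.0389767)) / 3 = -0.0619223
I_{2,2} = -0.0619223 + (-0.0619223 − (-0.0436777))/15 = -0.0631386

-0.06314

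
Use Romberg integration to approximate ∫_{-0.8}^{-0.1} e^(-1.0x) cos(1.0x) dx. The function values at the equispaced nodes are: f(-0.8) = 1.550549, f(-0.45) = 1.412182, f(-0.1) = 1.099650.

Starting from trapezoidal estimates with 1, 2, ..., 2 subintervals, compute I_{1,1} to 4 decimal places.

0.9682

I_{0,0} (trapezoid, 1 panel, h=0.7000): 0.927570
I_{1,0} (trapezoid, 2 panels, h=0.3500): 0.958049
I_{1,1} = 0.958049 + (0.958049 − 0.927570)/3 = 0.968209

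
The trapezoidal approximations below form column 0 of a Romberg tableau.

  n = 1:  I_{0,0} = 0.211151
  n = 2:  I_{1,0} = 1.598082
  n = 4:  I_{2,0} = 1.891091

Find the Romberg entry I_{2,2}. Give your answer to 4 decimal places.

I_{1,1} = 1.598082 + (1.598082 − 0.211151)/3 = 2.060392
I_{2,1} = 1.891091 + (1.891091 − 1.598082)/3 = 1.988761
I_{2,2} = 1.988761 + (1.988761 − 2.060392)/15 = 1.983986

1.9840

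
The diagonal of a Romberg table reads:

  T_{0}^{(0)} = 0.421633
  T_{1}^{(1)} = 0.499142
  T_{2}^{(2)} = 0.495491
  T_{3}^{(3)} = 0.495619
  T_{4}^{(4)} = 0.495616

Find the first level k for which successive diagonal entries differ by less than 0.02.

k = 2

|T_{1}^{(1)} − T_{0}^{(0)}| = 0.077509 ≥ 0.02
|T_{2}^{(2)} − T_{1}^{(1)}| = 0.003651 < 0.02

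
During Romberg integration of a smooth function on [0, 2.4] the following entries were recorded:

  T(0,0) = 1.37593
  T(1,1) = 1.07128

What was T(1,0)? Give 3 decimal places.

From T(1,1) = (4·T(1,0) − T(0,0))/3, solve for T(1,0):
4·T(1,0) = 3·1.07128 + 1.37593 = 4.58977
T(1,0) = 1.14744

1.147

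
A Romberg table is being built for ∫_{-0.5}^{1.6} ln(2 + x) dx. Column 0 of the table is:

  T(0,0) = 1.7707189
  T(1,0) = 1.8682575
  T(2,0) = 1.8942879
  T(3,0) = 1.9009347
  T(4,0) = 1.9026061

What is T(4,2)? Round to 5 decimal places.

T(3,1) = 1.9009347 + (1.9009347 − 1.8942879)/3 = 1.9031503
T(4,1) = (4·1.9026061 − 1.9009347) / 3 = 1.9031632
T(4,2) = 1.9031632 + (1.9031632 − 1.9031503)/15 = 1.9031641

1.90316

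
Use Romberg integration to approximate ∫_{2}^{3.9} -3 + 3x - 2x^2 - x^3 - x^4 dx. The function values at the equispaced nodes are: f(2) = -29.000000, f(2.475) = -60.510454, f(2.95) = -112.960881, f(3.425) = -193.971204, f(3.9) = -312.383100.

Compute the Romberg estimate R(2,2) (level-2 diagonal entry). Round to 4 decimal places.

R(0,0) (trapezoid, 1 panel, h=1.9000): -324.313945
R(1,0) (trapezoid, 2 panels, h=0.9500): -269.469809
R(2,0) (trapezoid, 4 panels, h=0.4750): -255.613692
R(1,1) = -269.469809 + (-269.469809 − (-324.313945))/3 = -251.188430
R(2,1) = -255.613692 + (-255.613692 − (-269.469809))/3 = -250.994986
R(2,2) = -250.994986 + (-250.994986 − (-251.188430))/15 = -250.982090

-250.9821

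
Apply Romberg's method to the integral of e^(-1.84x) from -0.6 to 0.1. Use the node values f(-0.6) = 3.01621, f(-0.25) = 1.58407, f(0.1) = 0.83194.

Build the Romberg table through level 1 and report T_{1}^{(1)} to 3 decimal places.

T_{0}^{(0)} (trapezoid, 1 panel, h=0.7000): 1.34685
T_{1}^{(0)} (trapezoid, 2 panels, h=0.3500): 1.22785
T_{1}^{(1)} = 1.22785 + (1.22785 − 1.34685)/3 = 1.18818

1.188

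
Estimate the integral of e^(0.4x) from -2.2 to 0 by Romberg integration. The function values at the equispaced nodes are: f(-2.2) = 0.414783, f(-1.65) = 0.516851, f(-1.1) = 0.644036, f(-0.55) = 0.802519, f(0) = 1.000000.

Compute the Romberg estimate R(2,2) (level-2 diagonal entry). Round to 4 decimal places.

1.4630

R(0,0) (trapezoid, 1 panel, h=2.2000): 1.556261
R(1,0) (trapezoid, 2 panels, h=1.1000): 1.486570
R(2,0) (trapezoid, 4 panels, h=0.5500): 1.468939
R(1,1) = 1.486570 + (1.486570 − 1.556261)/3 = 1.463340
R(2,1) = 1.468939 + (1.468939 − 1.486570)/3 = 1.463062
R(2,2) = 1.463062 + (1.463062 − 1.463340)/15 = 1.463043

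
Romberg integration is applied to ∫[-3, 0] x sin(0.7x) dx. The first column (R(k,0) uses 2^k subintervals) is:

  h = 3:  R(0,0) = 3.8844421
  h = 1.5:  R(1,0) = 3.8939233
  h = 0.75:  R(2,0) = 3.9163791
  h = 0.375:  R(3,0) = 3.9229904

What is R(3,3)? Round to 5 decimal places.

R(1,1) = (4·3.8939233 − 3.8844421) / 3 = 3.8970837
R(2,1) = 3.9163791 + (3.9163791 − 3.8939233)/3 = 3.9238644
R(3,1) = 3.9229904 + (3.9229904 − 3.9163791)/3 = 3.9251942
R(2,2) = (16·3.9238644 − 3.8970837) / 15 = 3.9256498
R(3,2) = 3.9251942 + (3.9251942 − 3.9238644)/15 = 3.9252829
R(3,3) = 3.9252829 + (3.9252829 − 3.9256498)/63 = 3.9252771

3.92528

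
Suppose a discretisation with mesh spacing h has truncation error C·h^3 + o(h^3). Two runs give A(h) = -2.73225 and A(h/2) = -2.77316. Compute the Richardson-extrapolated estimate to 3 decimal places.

-2.779

The leading error scales as h^3; refining by a factor of 2 reduces it by 2^3 = 8.
Extrapolated value = (8·A(h/2) − A(h)) / (8 − 1)
= (8·(-2.77316) − (-2.73225)) / 7
= -19.45303 / 7 = -2.77900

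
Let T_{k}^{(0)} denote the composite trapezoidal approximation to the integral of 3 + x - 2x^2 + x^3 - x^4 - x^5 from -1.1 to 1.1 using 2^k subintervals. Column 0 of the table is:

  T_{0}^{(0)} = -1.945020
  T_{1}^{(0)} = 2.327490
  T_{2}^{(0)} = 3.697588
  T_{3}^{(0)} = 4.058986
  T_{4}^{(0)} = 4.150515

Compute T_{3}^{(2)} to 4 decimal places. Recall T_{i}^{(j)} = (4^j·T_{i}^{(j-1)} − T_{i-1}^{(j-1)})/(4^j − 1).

4.1811

Richardson extrapolation on the trapezoidal column (denominator 4−1=3):
T_{2}^{(1)} = (4·3.697588 − 2.327490) / 3 = 4.154287
T_{3}^{(1)} = 4.058986 + (4.058986 − 3.697588)/3 = 4.179452
T_{3}^{(2)} = (16·4.179452 − 4.154287) / 15 = 4.181130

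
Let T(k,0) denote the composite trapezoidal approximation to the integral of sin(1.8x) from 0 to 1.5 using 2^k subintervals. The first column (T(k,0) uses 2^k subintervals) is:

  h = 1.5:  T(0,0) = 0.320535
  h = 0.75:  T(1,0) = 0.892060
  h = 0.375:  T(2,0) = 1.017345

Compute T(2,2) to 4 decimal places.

T(1,1) = (4·0.892060 − 0.320535) / 3 = 1.082568
T(2,1) = (4·1.017345 − 0.892060) / 3 = 1.059107
T(2,2) = (16·1.059107 − 1.082568) / 15 = 1.057543

1.0575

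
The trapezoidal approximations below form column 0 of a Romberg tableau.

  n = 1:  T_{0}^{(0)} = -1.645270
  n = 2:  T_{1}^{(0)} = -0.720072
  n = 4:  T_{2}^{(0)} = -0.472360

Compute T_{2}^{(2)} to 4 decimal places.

Richardson extrapolation on the trapezoidal column (denominator 4−1=3):
T_{1}^{(1)} = (4·(-0.720072) − (-1.645270)) / 3 = -0.411673
T_{2}^{(1)} = -0.472360 + (-0.472360 − (-0.720072))/3 = -0.389789
T_{2}^{(2)} = -0.389789 + (-0.389789 − (-0.411673))/15 = -0.388330

-0.3883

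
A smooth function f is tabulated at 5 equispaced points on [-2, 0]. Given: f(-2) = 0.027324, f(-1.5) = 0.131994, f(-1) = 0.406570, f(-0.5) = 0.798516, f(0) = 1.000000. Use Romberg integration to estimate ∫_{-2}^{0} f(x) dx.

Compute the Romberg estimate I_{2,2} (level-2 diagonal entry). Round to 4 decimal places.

I_{0,0} (trapezoid, 1 panel, h=2.0000): 1.027324
I_{1,0} (trapezoid, 2 panels, h=1.0000): 0.920232
I_{2,0} (trapezoid, 4 panels, h=0.5000): 0.925371
I_{1,1} = 0.920232 + (0.920232 − 1.027324)/3 = 0.884535
I_{2,1} = 0.925371 + (0.925371 − 0.920232)/3 = 0.927084
I_{2,2} = 0.927084 + (0.927084 − 0.884535)/15 = 0.929921

0.9299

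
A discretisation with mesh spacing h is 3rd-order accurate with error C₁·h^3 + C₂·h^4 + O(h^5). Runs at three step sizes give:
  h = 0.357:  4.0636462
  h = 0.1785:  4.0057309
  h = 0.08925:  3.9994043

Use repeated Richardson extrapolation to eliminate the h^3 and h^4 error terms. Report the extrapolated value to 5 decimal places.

3.99857

First eliminate the h^3 term (factor 2^3 = 8):
  B₁ = (8·4.0057309 − 4.0636462)/7 = 3.9974573
  B₂ = (8·3.9994043 − 4.0057309)/7 = 3.9985005
Then eliminate the h^4 term (factor 2^4 = 16):
  (16·3.9985005 − 3.9974573)/15 = 3.9985700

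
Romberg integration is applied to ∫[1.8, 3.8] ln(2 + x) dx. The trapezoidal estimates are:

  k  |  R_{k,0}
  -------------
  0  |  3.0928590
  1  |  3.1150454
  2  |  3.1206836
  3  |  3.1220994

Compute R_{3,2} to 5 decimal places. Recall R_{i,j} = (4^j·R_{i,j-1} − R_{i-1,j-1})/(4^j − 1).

Richardson extrapolation on the trapezoidal column (denominator 4−1=3):
R_{2,1} = 3.1206836 + (3.1206836 − 3.1150454)/3 = 3.1225630
R_{3,1} = (4·3.1220994 − 3.1206836) / 3 = 3.1225713
R_{3,2} = (16·3.1225713 − 3.1225630) / 15 = 3.1225719

3.12257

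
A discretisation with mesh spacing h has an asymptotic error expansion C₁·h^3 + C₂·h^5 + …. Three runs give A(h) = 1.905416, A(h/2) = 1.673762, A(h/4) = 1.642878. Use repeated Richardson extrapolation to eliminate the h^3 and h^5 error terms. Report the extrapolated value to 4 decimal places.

1.6384

First eliminate the h^3 term (factor 2^3 = 8):
  B₁ = (8·1.673762 − 1.905416)/7 = 1.640669
  B₂ = (8·1.642878 − 1.673762)/7 = 1.638466
Then eliminate the h^5 term (factor 2^5 = 32):
  (32·1.638466 − 1.640669)/31 = 1.638395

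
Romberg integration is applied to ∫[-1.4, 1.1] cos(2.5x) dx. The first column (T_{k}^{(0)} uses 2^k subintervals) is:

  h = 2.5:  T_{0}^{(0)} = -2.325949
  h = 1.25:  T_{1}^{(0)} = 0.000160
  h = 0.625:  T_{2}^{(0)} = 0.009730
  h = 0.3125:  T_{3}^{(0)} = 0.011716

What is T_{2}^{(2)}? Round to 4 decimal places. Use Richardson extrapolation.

-0.0379

T_{1}^{(1)} = (4·0.000160 − (-2.325949)) / 3 = 0.775530
T_{2}^{(1)} = (4·0.009730 − 0.000160) / 3 = 0.012920
T_{2}^{(2)} = (16·0.012920 − 0.775530) / 15 = -0.037921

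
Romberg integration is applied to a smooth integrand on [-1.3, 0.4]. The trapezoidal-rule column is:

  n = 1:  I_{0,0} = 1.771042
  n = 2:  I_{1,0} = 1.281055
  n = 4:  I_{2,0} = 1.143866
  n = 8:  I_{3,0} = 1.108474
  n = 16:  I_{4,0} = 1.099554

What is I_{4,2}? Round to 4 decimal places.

1.0966

Richardson extrapolation on the trapezoidal column (denominator 4−1=3):
I_{3,1} = 1.108474 + (1.108474 − 1.143866)/3 = 1.096677
I_{4,1} = 1.099554 + (1.099554 − 1.108474)/3 = 1.096581
I_{4,2} = 1.096581 + (1.096581 − 1.096677)/15 = 1.096575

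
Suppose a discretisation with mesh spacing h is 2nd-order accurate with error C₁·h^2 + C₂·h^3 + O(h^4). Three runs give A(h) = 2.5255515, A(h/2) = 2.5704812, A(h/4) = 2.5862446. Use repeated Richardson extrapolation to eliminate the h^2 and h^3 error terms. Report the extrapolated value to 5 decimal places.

2.59236

First eliminate the h^2 term (factor 2^2 = 4):
  B₁ = (4·2.5704812 − 2.5255515)/3 = 2.5854578
  B₂ = (4·2.5862446 − 2.5704812)/3 = 2.5914991
Then eliminate the h^3 term (factor 2^3 = 8):
  (8·2.5914991 − 2.5854578)/7 = 2.5923621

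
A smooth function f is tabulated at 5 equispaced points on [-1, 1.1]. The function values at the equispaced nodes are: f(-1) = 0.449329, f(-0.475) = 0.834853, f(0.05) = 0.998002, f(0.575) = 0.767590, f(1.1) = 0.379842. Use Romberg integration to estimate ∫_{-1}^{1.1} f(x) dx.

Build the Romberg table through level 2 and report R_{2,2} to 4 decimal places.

R_{0,0} (trapezoid, 1 panel, h=2.1000): 0.870630
R_{1,0} (trapezoid, 2 panels, h=1.0500): 1.483217
R_{2,0} (trapezoid, 4 panels, h=0.5250): 1.582891
R_{1,1} = 1.483217 + (1.483217 − 0.870630)/3 = 1.687413
R_{2,1} = 1.582891 + (1.582891 − 1.483217)/3 = 1.616116
R_{2,2} = 1.616116 + (1.616116 − 1.687413)/15 = 1.611363

1.6114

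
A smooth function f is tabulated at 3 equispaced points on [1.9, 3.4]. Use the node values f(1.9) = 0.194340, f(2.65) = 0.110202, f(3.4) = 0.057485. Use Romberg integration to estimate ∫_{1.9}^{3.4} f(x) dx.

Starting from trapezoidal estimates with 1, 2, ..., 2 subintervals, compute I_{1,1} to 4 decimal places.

I_{0,0} (trapezoid, 1 panel, h=1.5000): 0.188869
I_{1,0} (trapezoid, 2 panels, h=0.7500): 0.177086
I_{1,1} = 0.177086 + (0.177086 − 0.188869)/3 = 0.173158

0.1732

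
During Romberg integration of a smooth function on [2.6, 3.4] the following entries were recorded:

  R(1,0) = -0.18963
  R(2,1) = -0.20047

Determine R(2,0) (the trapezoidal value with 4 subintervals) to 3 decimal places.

-0.198

From R(2,1) = (4·R(2,0) − R(1,0))/3, solve for R(2,0):
4·R(2,0) = 3·(-0.20047) + (-0.18963) = -0.79104
R(2,0) = -0.19776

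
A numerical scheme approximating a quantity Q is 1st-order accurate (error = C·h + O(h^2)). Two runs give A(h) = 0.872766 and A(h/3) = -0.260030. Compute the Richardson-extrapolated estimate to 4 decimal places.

Extrapolated value = (3·A(h/3) − A(h)) / (3 − 1)
= (3·(-0.260030) − 0.872766) / 2
= -1.652856 / 2 = -0.826428

-0.8264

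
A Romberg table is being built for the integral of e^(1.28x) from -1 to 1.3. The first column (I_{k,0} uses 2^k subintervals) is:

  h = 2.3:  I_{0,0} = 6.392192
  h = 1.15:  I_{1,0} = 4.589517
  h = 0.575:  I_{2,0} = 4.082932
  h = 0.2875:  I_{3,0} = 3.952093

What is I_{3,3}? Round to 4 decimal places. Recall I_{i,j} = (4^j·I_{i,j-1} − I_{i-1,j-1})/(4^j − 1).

3.9081

Richardson extrapolation on the trapezoidal column (denominator 4−1=3):
I_{1,1} = 4.589517 + (4.589517 − 6.392192)/3 = 3.988625
I_{2,1} = (4·4.082932 − 4.589517) / 3 = 3.914070
I_{3,1} = (4·3.952093 − 4.082932) / 3 = 3.908480
I_{2,2} = (16·3.914070 − 3.988625) / 15 = 3.909100
I_{3,2} = (16·3.908480 − 3.914070) / 15 = 3.908107
I_{3,3} = (64·3.908107 − 3.909100) / 63 = 3.908091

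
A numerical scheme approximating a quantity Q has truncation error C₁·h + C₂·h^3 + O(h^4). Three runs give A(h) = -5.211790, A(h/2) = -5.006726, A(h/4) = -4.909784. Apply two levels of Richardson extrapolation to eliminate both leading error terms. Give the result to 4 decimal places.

First eliminate the h term (factor 2^1 = 2):
  B₁ = (2·(-5.006726) − (-5.211790))/1 = -4.801662
  B₂ = (2·(-4.909784) − (-5.006726))/1 = -4.812842
Then eliminate the h^3 term (factor 2^3 = 8):
  (8·(-4.812842) − (-4.801662))/7 = -4.814439

-4.8144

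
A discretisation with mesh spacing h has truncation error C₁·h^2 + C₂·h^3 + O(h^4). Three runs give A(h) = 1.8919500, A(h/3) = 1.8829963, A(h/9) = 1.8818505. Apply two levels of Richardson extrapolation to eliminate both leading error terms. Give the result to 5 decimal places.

1.88170

First eliminate the h^2 term (factor 3^2 = 9):
  B₁ = (9·1.8829963 − 1.8919500)/8 = 1.8818771
  B₂ = (9·1.8818505 − 1.8829963)/8 = 1.8817073
Then eliminate the h^3 term (factor 3^3 = 27):
  (27·1.8817073 − 1.8818771)/26 = 1.8817008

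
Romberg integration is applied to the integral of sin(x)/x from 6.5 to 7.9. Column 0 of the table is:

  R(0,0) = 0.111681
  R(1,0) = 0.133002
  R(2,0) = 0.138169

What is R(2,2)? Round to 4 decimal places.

Richardson extrapolation on the trapezoidal column (denominator 4−1=3):
R(1,1) = 0.133002 + (0.133002 − 0.111681)/3 = 0.140109
R(2,1) = 0.138169 + (0.138169 − 0.133002)/3 = 0.139891
R(2,2) = (16·0.139891 − 0.140109) / 15 = 0.139876

0.1399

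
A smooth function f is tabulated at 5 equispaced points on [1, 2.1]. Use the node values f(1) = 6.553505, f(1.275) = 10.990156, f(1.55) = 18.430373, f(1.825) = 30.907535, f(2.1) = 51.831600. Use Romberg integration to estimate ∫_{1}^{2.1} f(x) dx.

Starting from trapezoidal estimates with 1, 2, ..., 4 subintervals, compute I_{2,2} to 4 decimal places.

24.0849

I_{0,0} (trapezoid, 1 panel, h=1.1000): 32.111808
I_{1,0} (trapezoid, 2 panels, h=0.5500): 26.192609
I_{2,0} (trapezoid, 4 panels, h=0.2750): 24.618170
I_{1,1} = 26.192609 + (26.192609 − 32.111808)/3 = 24.219543
I_{2,1} = 24.618170 + (24.618170 − 26.192609)/3 = 24.093357
I_{2,2} = 24.093357 + (24.093357 − 24.219543)/15 = 24.084945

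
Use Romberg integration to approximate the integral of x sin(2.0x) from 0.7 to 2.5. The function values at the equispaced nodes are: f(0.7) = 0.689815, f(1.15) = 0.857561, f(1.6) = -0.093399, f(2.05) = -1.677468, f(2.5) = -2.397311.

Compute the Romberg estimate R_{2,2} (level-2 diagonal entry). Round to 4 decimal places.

-0.7862

R_{0,0} (trapezoid, 1 panel, h=1.8000): -1.536746
R_{1,0} (trapezoid, 2 panels, h=0.9000): -0.852432
R_{2,0} (trapezoid, 4 panels, h=0.4500): -0.795174
R_{1,1} = -0.852432 + (-0.852432 − (-1.536746))/3 = -0.624327
R_{2,1} = -0.795174 + (-0.795174 − (-0.852432))/3 = -0.776088
R_{2,2} = -0.776088 + (-0.776088 − (-0.624327))/15 = -0.786205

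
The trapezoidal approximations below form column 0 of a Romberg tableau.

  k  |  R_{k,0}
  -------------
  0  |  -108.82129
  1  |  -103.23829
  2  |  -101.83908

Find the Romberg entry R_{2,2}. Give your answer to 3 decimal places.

Richardson extrapolation on the trapezoidal column (denominator 4−1=3):
R_{1,1} = -103.23829 + (-103.23829 − (-108.82129))/3 = -101.37729
R_{2,1} = (4·(-101.83908) − (-103.23829)) / 3 = -101.37268
R_{2,2} = (16·(-101.37268) − (-101.37729)) / 15 = -101.37237

-101.372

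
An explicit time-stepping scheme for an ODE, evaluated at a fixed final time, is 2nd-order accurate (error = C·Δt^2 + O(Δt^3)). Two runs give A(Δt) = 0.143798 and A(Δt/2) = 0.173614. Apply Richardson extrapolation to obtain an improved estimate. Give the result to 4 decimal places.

0.1836

Extrapolated value = (4·A(Δt/2) − A(Δt)) / (4 − 1)
= (4·0.173614 − 0.143798) / 3
= 0.550658 / 3 = 0.183553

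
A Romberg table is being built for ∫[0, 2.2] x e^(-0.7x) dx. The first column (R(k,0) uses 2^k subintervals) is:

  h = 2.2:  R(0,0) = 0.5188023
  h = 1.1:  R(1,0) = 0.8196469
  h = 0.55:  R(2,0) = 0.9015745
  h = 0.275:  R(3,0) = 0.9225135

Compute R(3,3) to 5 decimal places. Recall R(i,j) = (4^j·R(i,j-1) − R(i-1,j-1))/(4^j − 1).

0.92953

R(1,1) = 0.8196469 + (0.8196469 − 0.5188023)/3 = 0.9199284
R(2,1) = (4·0.9015745 − 0.8196469) / 3 = 0.9288837
R(3,1) = (4·0.9225135 − 0.9015745) / 3 = 0.9294932
R(2,2) = (16·0.9288837 − 0.9199284) / 15 = 0.9294807
R(3,2) = 0.9294932 + (0.9294932 − 0.9288837)/15 = 0.9295338
R(3,3) = 0.9295338 + (0.9295338 − 0.9294807)/63 = 0.9295346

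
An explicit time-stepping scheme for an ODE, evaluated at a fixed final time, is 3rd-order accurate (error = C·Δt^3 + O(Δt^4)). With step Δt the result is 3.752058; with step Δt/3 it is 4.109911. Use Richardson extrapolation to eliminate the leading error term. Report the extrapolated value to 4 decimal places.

The leading error scales as Δt^3; refining by a factor of 3 reduces it by 3^3 = 27.
Extrapolated value = (27·A(Δt/3) − A(Δt)) / (27 − 1)
= (27·4.109911 − 3.752058) / 26
= 107.215539 / 26 = 4.123675

4.1237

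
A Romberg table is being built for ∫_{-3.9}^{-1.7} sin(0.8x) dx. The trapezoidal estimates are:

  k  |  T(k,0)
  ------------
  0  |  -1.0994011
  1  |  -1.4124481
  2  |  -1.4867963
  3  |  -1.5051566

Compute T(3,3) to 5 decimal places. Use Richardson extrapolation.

-1.51126

Richardson extrapolation on the trapezoidal column (denominator 4−1=3):
T(1,1) = -1.4124481 + (-1.4124481 − (-1.0994011))/3 = -1.5167971
T(2,1) = (4·(-1.4867963) − (-1.4124481)) / 3 = -1.5115790
T(3,1) = (4·(-1.5051566) − (-1.4867963)) / 3 = -1.5112767
T(2,2) = -1.5115790 + (-1.5115790 − (-1.5167971))/15 = -1.5112311
T(3,2) = -1.5112767 + (-1.5112767 − (-1.5115790))/15 = -1.5112565
T(3,3) = -1.5112565 + (-1.5112565 − (-1.5112311))/63 = -1.5112569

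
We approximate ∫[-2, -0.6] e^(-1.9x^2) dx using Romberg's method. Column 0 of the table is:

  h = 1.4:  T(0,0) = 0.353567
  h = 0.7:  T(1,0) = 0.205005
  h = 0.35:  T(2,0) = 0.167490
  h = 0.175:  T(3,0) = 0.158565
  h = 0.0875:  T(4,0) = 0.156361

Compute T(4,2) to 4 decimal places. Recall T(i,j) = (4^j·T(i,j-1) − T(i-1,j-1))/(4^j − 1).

0.1556

Richardson extrapolation on the trapezoidal column (denominator 4−1=3):
T(3,1) = 0.158565 + (0.158565 − 0.167490)/3 = 0.155590
T(4,1) = (4·0.156361 − 0.158565) / 3 = 0.155626
T(4,2) = 0.155626 + (0.155626 − 0.155590)/15 = 0.155628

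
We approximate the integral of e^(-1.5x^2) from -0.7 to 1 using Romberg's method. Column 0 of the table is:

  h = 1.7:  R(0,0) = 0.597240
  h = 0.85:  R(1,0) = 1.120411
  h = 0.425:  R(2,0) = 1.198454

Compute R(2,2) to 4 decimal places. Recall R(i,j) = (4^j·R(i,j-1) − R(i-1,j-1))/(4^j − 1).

Richardson extrapolation on the trapezoidal column (denominator 4−1=3):
R(1,1) = (4·1.120411 − 0.597240) / 3 = 1.294801
R(2,1) = 1.198454 + (1.198454 − 1.120411)/3 = 1.224468
R(2,2) = (16·1.224468 − 1.294801) / 15 = 1.219779
(Column j=1 coincides with Simpson's rule on the same nodes.)

1.2198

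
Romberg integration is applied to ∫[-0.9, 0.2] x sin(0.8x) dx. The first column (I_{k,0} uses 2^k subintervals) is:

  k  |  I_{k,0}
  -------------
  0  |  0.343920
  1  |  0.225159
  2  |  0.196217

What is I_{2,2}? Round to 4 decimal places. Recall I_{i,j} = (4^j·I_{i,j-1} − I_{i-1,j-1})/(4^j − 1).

0.1866

Richardson extrapolation on the trapezoidal column (denominator 4−1=3):
I_{1,1} = (4·0.225159 − 0.343920) / 3 = 0.185572
I_{2,1} = (4·0.196217 − 0.225159) / 3 = 0.186570
I_{2,2} = 0.186570 + (0.186570 − 0.185572)/15 = 0.186637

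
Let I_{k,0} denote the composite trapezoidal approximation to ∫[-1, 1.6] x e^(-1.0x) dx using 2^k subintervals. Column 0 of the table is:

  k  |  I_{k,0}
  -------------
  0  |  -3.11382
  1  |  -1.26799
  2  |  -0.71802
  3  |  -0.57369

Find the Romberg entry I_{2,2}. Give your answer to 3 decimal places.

Richardson extrapolation on the trapezoidal column (denominator 4−1=3):
I_{1,1} = -1.26799 + (-1.26799 − (-3.11382))/3 = -0.65271
I_{2,1} = -0.71802 + (-0.71802 − (-1.26799))/3 = -0.53470
I_{2,2} = -0.53470 + (-0.53470 − (-0.65271))/15 = -0.52683
(Column j=1 coincides with Simpson's rule on the same nodes.)

-0.527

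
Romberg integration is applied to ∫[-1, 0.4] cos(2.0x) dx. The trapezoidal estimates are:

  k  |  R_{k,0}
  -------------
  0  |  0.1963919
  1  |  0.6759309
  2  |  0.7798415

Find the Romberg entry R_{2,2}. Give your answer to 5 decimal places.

0.81306

Richardson extrapolation on the trapezoidal column (denominator 4−1=3):
R_{1,1} = (4·0.6759309 − 0.1963919) / 3 = 0.8357772
R_{2,1} = 0.7798415 + (0.7798415 − 0.6759309)/3 = 0.8144784
R_{2,2} = 0.8144784 + (0.8144784 − 0.8357772)/15 = 0.8130585
(Column j=1 coincides with Simpson's rule on the same nodes.)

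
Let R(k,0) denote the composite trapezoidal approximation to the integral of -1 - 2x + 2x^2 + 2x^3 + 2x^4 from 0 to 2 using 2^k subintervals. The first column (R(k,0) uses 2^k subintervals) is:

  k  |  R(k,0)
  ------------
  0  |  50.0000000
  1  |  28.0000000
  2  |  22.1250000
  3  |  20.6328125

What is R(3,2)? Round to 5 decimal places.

20.13333

Richardson extrapolation on the trapezoidal column (denominator 4−1=3):
R(2,1) = (4·22.1250000 − 28.0000000) / 3 = 20.1666667
R(3,1) = 20.6328125 + (20.6328125 − 22.1250000)/3 = 20.1354167
R(3,2) = 20.1354167 + (20.1354167 − 20.1666667)/15 = 20.1333334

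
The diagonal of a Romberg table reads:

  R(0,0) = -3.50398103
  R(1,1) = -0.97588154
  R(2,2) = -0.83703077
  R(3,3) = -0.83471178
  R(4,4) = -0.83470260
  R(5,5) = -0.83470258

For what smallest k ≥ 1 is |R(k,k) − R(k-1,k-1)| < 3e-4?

k = 4

|R(1,1) − R(0,0)| = 2.52809949 ≥ 3e-4
|R(2,2) − R(1,1)| = 0.13885077 ≥ 3e-4
|R(3,3) − R(2,2)| = 0.00231899 ≥ 3e-4
|R(4,4) − R(3,3)| = 0.00000918 < 3e-4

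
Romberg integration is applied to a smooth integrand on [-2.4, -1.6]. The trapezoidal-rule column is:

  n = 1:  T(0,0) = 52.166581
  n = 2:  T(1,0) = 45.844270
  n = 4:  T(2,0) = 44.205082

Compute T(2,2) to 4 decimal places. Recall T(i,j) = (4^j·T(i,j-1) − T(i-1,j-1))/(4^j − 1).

Richardson extrapolation on the trapezoidal column (denominator 4−1=3):
T(1,1) = 45.844270 + (45.844270 − 52.166581)/3 = 43.736833
T(2,1) = (4·44.205082 − 45.844270) / 3 = 43.658686
T(2,2) = (16·43.658686 − 43.736833) / 15 = 43.653476

43.6535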